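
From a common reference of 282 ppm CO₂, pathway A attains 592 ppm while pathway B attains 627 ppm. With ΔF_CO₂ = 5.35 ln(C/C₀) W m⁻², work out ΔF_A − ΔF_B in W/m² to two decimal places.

ΔF_A − ΔF_B = -0.31 W/m²

ΔF_A = 5.35 ln(592/282) = 5.35 × 0.74160 = 3.9676 W/m².
ΔF_B = 5.35 ln(627/282) = 5.35 × 0.79904 = 4.2749 W/m².
Difference: 3.9676 − 4.2749 = -0.3073 W/m².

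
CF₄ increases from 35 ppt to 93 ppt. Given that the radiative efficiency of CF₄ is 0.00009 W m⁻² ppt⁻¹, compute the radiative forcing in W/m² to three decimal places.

CF₄: ΔF = 0.00009 × (93 − 35) = 0.00009 × 58 = 0.0052 W/m².

ΔF = 0.005 W/m²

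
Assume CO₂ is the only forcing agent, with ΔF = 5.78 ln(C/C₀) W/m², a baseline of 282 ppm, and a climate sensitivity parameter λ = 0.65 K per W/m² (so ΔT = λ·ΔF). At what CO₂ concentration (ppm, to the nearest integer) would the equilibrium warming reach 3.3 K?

Required forcing: ΔF = ΔT/λ = 3.3/0.65 = 5.0769 W/m².
Then ln(C/282) = ΔF/5.78 = 5.0769/5.78 = 0.87836.
So C = 282 × e^0.87836 = 282 × 2.40695 = 678.76 ppm.

C ≈ 679 ppm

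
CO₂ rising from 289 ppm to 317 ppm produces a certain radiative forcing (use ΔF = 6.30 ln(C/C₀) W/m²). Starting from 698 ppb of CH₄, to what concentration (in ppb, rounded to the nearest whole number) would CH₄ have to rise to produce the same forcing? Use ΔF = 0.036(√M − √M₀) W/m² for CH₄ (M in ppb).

M ≈ 1815 ppb

CO₂ forcing: 6.30 × ln(317/289) = 6.30 × 0.092475 = 0.58259 W/m².
Set 0.036(√M − √698) = 0.58259: √M = 0.58259/0.036 + √698 = 16.1831 + 26.4197 = 42.6028.
M = (42.6028)² = 1815.00 ppb.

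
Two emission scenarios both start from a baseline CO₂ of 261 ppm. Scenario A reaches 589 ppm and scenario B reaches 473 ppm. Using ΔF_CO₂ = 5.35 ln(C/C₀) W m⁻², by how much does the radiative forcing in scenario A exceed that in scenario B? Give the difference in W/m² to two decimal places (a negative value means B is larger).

ΔF_A = 5.35 ln(589/261) = 5.35 × 0.81391 = 4.3544 W/m².
ΔF_B = 5.35 ln(473/261) = 5.35 × 0.59457 = 3.1809 W/m².
Difference: 4.3544 − 3.1809 = 1.1735 W/m².

ΔF_A − ΔF_B = 1.17 W/m²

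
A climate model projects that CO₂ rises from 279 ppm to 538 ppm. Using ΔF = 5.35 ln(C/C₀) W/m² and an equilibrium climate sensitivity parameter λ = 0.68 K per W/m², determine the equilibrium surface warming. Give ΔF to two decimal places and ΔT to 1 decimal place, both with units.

CO₂: 5.35 × ln(538/279) = 5.35 × ln(1.92832) = 5.35 × 0.65665 = 3.5131 W/m².
ΔT = λ ΔF = 0.68 × 3.51 = 2.3868 K.

ΔF = 3.51 W/m²; ΔT = 2.4 K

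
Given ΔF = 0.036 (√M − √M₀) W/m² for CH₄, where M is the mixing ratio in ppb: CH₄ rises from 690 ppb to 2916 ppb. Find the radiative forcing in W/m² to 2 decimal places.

ΔF = 1.00 W/m²

CH₄: 0.036 × (√2916 − √690) = 0.036 × (54.0000 − 26.2679) = 0.036 × 27.7321 = 0.9984 W/m².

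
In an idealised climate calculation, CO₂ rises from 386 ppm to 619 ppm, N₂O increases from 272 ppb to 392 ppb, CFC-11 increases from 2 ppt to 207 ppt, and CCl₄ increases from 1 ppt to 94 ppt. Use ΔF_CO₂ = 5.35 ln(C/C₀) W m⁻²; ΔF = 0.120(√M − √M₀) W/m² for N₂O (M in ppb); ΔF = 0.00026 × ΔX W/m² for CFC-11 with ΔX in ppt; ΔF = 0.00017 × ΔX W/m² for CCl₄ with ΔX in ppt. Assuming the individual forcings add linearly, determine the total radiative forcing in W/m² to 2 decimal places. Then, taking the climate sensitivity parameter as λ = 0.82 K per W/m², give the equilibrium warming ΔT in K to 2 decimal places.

CO₂: 5.35 × ln(619/386) = 5.35 × ln(1.60363) = 5.35 × 0.47227 = 2.5266 W/m².
N₂O: 0.120 × (√392 − √272) = 0.120 × (19.7990 − 16.4924) = 0.120 × 3.3066 = 0.3968 W/m².
CFC-11: ΔF = 0.00026 × (207 − 2) = 0.00026 × 205 = 0.0533 W/m².
CCl₄: ΔF = 0.00017 × (94 − 1) = 0.00017 × 93 = 0.0158 W/m².
Total ΔF = 2.5266 + 0.3968 + 0.0533 + 0.0158 = 2.9925 W/m².
ΔT = λ ΔF = 0.82 × 2.99 = 2.4518 K.

ΔF = 2.99 W/m²; ΔT = 2.45 K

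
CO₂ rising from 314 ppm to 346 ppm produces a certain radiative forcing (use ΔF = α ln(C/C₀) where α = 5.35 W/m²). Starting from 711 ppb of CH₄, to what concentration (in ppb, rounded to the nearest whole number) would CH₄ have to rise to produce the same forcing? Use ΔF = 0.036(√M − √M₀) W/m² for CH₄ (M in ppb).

M ≈ 1688 ppb

CO₂ forcing: 5.35 × ln(346/314) = 5.35 × 0.097046 = 0.51920 W/m².
Set 0.036(√M − √711) = 0.51920: √M = 0.51920/0.036 + √711 = 14.4222 + 26.6646 = 41.0868.
M = (41.0868)² = 1688.13 ppb.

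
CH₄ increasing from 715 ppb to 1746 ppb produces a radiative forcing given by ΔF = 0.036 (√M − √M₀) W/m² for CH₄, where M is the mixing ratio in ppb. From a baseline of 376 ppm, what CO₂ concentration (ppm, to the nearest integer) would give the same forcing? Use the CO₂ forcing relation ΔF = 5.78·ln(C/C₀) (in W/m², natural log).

C ≈ 413 ppm

CH₄ forcing: 0.036 × (√1746 − √715) = 0.036 × (41.7852 − 26.7395) = 0.036 × 15.0457 = 0.54165 W/m².
Set 5.78 ln(C/376) = 0.54165: ln(C/376) = 0.54165/5.78 = 0.09371, so C = 376 × e^0.09371 = 376 × 1.09824 = 412.94 ppm.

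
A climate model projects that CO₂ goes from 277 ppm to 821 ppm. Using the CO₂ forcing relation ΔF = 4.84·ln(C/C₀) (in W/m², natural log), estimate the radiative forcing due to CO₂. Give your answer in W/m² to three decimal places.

ΔF = 5.259 W/m²

CO₂: 4.84 × ln(821/277) = 4.84 × ln(2.96390) = 4.84 × 1.08651 = 5.2587 W/m².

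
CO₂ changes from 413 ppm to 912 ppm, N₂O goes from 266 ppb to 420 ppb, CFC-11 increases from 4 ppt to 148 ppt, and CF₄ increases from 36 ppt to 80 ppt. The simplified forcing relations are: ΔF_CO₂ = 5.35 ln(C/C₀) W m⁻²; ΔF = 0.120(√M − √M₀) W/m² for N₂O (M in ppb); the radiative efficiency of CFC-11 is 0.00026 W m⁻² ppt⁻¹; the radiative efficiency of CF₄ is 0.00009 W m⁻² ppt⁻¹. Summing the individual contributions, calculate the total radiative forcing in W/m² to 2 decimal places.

ΔF = 4.78 W/m²

CO₂: 5.35 × ln(912/413) = 5.35 × ln(2.20823) = 5.35 × 0.79219 = 4.2382 W/m².
N₂O: 0.120 × (√420 − √266) = 0.120 × (20.4939 − 16.3095) = 0.120 × 4.1844 = 0.5021 W/m².
CFC-11: ΔF = 0.00026 × (148 − 4) = 0.00026 × 144 = 0.0374 W/m².
CF₄: ΔF = 0.00009 × (80 − 36) = 0.00009 × 44 = 0.0040 W/m².
Total ΔF = 4.2382 + 0.5021 + 0.0374 + 0.0040 = 4.7817 W/m².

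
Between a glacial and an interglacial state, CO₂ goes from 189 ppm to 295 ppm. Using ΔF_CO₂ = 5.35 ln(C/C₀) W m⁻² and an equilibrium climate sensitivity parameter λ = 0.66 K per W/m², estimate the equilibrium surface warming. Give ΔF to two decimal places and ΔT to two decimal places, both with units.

ΔF = 2.38 W/m²; ΔT = 1.57 K

CO₂: 5.35 × ln(295/189) = 5.35 × ln(1.56085) = 5.35 × 0.44523 = 2.3820 W/m².
ΔT = λ ΔF = 0.66 × 2.38 = 1.5708 K.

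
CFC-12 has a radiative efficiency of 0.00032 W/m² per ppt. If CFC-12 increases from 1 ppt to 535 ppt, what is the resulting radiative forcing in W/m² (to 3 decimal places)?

CFC-12: ΔF = 0.00032 × (535 − 1) = 0.00032 × 534 = 0.1709 W/m².

ΔF = 0.171 W/m²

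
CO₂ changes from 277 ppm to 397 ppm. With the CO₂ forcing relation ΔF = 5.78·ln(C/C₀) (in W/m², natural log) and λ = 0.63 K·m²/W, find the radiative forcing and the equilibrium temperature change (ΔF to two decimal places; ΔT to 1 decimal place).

CO₂: 5.78 × ln(397/277) = 5.78 × ln(1.43321) = 5.78 × 0.35992 = 2.0803 W/m².
ΔT = λ ΔF = 0.63 × 2.08 = 1.3104 K.

ΔF = 2.08 W/m²; ΔT = 1.3 K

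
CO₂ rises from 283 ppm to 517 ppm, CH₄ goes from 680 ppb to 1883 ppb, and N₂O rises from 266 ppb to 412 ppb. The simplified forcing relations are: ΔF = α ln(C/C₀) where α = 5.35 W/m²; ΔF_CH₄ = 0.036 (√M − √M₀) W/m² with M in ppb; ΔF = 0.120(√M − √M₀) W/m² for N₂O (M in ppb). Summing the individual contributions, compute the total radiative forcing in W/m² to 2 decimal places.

ΔF = 4.33 W/m²

CO₂: 5.35 × ln(517/283) = 5.35 × ln(1.82686) = 5.35 × 0.60260 = 3.2239 W/m².
CH₄: 0.036 × (√1883 − √680) = 0.036 × (43.3935 − 26.0768) = 0.036 × 17.3167 = 0.6234 W/m².
N₂O: 0.120 × (√412 − √266) = 0.120 × (20.2978 − 16.3095) = 0.120 × 3.9883 = 0.4786 W/m².
Total ΔF = 3.2239 + 0.6234 + 0.4786 = 4.3259 W/m².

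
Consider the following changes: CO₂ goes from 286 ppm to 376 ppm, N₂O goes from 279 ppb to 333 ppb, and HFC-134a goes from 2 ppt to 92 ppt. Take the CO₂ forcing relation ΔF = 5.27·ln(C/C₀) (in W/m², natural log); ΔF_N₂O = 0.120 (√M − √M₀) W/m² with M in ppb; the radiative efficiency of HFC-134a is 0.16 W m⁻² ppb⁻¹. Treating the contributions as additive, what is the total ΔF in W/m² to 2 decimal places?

ΔF = 1.64 W/m²

CO₂: 5.27 × ln(376/286) = 5.27 × ln(1.31469) = 5.27 × 0.27360 = 1.4419 W/m².
N₂O: 0.120 × (√333 − √279) = 0.120 × (18.2483 − 16.7033) = 0.120 × 1.5450 = 0.1854 W/m².
HFC-134a: Δ = 92 − 2 = 90 ppt = 0.090 ppb; ΔF = 0.16 × 0.090 = 0.0144 W/m².
Total ΔF = 1.4419 + 0.1854 + 0.0144 = 1.6417 W/m².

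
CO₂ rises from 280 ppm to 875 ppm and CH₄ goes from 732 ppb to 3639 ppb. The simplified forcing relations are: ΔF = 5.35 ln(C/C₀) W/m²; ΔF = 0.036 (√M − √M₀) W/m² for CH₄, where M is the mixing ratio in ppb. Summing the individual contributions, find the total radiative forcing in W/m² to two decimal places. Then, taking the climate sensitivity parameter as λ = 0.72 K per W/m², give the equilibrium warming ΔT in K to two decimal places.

CO₂: 5.35 × ln(875/280) = 5.35 × ln(3.12500) = 5.35 × 1.13943 = 6.0960 W/m².
CH₄: 0.036 × (√3639 − √732) = 0.036 × (60.3241 − 27.0555) = 0.036 × 33.2686 = 1.1977 W/m².
Total ΔF = 6.0960 + 1.1977 = 7.2937 W/m².
ΔT = λ ΔF = 0.72 × 7.29 = 5.2488 K.

ΔF = 7.29 W/m²; ΔT = 5.25 K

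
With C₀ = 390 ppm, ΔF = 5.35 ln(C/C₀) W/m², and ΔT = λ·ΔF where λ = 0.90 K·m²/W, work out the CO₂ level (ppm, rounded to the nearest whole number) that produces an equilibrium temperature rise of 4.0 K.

C ≈ 895 ppm

Required forcing: ΔF = ΔT/λ = 4.0/0.90 = 4.4444 W/m².
Then ln(C/390) = ΔF/5.35 = 4.4444/5.35 = 0.83073.
So C = 390 × e^0.83073 = 390 × 2.29499 = 895.05 ppm.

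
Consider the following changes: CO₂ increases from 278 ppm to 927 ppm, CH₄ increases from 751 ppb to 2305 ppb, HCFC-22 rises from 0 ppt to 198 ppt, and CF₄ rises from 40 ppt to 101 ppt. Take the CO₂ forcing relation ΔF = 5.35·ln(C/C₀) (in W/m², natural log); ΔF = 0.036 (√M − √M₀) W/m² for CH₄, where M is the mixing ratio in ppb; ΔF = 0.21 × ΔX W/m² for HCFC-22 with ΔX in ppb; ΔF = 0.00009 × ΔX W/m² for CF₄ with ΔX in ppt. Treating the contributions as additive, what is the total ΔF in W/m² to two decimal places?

CO₂: 5.35 × ln(927/278) = 5.35 × ln(3.33453) = 5.35 × 1.20433 = 6.4432 W/m².
CH₄: 0.036 × (√2305 − √751) = 0.036 × (48.0104 − 27.4044) = 0.036 × 20.6060 = 0.7418 W/m².
HCFC-22: Δ = 198 − 0 = 198 ppt = 0.198 ppb; ΔF = 0.21 × 0.198 = 0.0416 W/m².
CF₄: ΔF = 0.00009 × (101 − 40) = 0.00009 × 61 = 0.0055 W/m².
Total ΔF = 6.4432 + 0.7418 + 0.0416 + 0.0055 = 7.2321 W/m².

ΔF = 7.23 W/m²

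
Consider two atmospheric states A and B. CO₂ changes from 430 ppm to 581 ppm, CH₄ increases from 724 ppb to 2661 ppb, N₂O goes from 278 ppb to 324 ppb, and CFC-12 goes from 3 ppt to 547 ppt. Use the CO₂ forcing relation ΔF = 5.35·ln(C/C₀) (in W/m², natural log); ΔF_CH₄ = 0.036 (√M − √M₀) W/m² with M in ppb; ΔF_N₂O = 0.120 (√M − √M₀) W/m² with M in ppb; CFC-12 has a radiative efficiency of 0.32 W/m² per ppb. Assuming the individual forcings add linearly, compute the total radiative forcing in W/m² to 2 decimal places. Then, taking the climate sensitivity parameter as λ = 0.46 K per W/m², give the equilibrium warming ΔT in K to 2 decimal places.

ΔF = 2.83 W/m²; ΔT = 1.30 K

CO₂: 5.35 × ln(581/430) = 5.35 × ln(1.35116) = 5.35 × 0.30096 = 1.6101 W/m².
CH₄: 0.036 × (√2661 − √724) = 0.036 × (51.5849 − 26.9072) = 0.036 × 24.6777 = 0.8884 W/m².
N₂O: 0.120 × (√324 − √278) = 0.120 × (18.0000 − 16.6733) = 0.120 × 1.3267 = 0.1592 W/m².
CFC-12: Δ = 547 − 3 = 544 ppt = 0.544 ppb; ΔF = 0.32 × 0.544 = 0.1741 W/m².
Total ΔF = 1.6101 + 0.8884 + 0.1592 + 0.1741 = 2.8318 W/m².
ΔT = λ ΔF = 0.46 × 2.83 = 1.3018 K.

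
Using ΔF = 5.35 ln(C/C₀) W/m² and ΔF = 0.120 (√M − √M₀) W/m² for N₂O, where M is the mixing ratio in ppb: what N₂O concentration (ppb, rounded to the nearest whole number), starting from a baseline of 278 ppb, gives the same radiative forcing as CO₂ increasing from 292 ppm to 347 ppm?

M ≈ 594 ppb

CO₂ forcing: 5.35 × ln(347/292) = 5.35 × 0.172571 = 0.92325 W/m².
Set 0.120(√M − √278) = 0.92325: √M = 0.92325/0.120 + √278 = 7.6938 + 16.6733 = 24.3671.
M = (24.3671)² = 593.76 ppb.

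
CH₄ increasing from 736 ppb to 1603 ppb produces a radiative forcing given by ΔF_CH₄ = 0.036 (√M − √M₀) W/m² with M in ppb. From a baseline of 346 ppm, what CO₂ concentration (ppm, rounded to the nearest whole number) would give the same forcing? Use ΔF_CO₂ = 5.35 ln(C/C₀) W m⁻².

C ≈ 377 ppm

CH₄ forcing: 0.036 × (√1603 − √736) = 0.036 × (40.0375 − 27.1293) = 0.036 × 12.9082 = 0.46470 W/m².
Set 5.35 ln(C/346) = 0.46470: ln(C/346) = 0.46470/5.35 = 0.08686, so C = 346 × e^0.08686 = 346 × 1.09074 = 377.40 ppm.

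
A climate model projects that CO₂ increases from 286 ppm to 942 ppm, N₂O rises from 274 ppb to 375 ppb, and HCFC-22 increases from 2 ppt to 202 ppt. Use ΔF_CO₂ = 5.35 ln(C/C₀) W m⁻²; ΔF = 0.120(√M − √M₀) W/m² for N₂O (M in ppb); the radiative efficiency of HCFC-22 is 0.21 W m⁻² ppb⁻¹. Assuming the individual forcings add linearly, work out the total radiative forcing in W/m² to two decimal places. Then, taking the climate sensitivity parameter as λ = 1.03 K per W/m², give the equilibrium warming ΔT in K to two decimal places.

ΔF = 6.76 W/m²; ΔT = 6.96 K

CO₂: 5.35 × ln(942/286) = 5.35 × ln(3.29371) = 5.35 × 1.19201 = 6.3773 W/m².
N₂O: 0.120 × (√375 − √274) = 0.120 × (19.3649 − 16.5529) = 0.120 × 2.8120 = 0.3374 W/m².
HCFC-22: Δ = 202 − 2 = 200 ppt = 0.200 ppb; ΔF = 0.21 × 0.200 = 0.0420 W/m².
Total ΔF = 6.3773 + 0.3374 + 0.0420 = 6.7567 W/m².
ΔT = λ ΔF = 1.03 × 6.76 = 6.9628 K.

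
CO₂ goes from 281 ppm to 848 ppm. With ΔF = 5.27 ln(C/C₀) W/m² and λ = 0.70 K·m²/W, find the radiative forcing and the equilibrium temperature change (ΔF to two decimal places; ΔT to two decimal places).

CO₂: 5.27 × ln(848/281) = 5.27 × ln(3.01779) = 5.27 × 1.10452 = 5.8208 W/m².
ΔT = λ ΔF = 0.70 × 5.82 = 4.0740 K.

ΔF = 5.82 W/m²; ΔT = 4.07 K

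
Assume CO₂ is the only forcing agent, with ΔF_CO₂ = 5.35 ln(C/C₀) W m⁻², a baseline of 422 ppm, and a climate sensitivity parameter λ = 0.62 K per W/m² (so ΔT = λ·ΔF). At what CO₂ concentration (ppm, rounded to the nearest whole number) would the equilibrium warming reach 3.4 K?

C ≈ 1176 ppm

Required forcing: ΔF = ΔT/λ = 3.4/0.62 = 5.4839 W/m².
Then ln(C/422) = ΔF/5.35 = 5.4839/5.35 = 1.02503.
So C = 422 × e^1.02503 = 422 × 2.78718 = 1176.19 ppm.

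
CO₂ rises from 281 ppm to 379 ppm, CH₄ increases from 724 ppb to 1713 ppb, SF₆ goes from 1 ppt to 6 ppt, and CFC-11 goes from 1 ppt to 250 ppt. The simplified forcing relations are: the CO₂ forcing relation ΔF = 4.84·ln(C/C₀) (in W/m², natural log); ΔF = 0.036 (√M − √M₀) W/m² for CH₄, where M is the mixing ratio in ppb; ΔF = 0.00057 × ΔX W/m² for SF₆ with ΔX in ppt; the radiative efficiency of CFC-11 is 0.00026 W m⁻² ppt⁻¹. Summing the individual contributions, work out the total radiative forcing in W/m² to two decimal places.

ΔF = 2.04 W/m²

CO₂: 4.84 × ln(379/281) = 4.84 × ln(1.34875) = 4.84 × 0.29918 = 1.4480 W/m².
CH₄: 0.036 × (√1713 − √724) = 0.036 × (41.3884 − 26.9072) = 0.036 × 14.4812 = 0.5213 W/m².
SF₆: ΔF = 0.00057 × (6 − 1) = 0.00057 × 5 = 0.0029 W/m².
CFC-11: ΔF = 0.00026 × (250 − 1) = 0.00026 × 249 = 0.0647 W/m².
Total ΔF = 1.4480 + 0.5213 + 0.0029 + 0.0647 = 2.0369 W/m².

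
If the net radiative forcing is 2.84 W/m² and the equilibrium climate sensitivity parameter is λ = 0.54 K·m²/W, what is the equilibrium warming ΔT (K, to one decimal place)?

ΔT = 1.5 K

ΔT = λ ΔF = 0.54 × 2.84 = 1.5336 K.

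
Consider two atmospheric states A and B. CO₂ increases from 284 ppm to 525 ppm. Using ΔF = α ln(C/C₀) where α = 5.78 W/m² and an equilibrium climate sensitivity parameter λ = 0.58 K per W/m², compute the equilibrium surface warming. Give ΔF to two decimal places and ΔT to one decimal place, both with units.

ΔF = 3.55 W/m²; ΔT = 2.1 K

CO₂: 5.78 × ln(525/284) = 5.78 × ln(1.84859) = 5.78 × 0.61442 = 3.5513 W/m².
ΔT = λ ΔF = 0.58 × 3.55 = 2.0590 K.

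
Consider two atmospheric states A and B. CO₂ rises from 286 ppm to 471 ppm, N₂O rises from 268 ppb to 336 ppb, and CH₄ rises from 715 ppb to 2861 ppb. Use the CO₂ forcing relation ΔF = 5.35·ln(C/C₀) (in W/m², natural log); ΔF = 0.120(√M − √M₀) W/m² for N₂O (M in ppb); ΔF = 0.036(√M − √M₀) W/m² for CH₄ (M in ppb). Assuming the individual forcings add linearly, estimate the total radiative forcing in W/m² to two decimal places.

CO₂: 5.35 × ln(471/286) = 5.35 × ln(1.64685) = 5.35 × 0.49886 = 2.6689 W/m².
N₂O: 0.120 × (√336 − √268) = 0.120 × (18.3303 − 16.3707) = 0.120 × 1.9596 = 0.2352 W/m².
CH₄: 0.036 × (√2861 − √715) = 0.036 × (53.4883 − 26.7395) = 0.036 × 26.7488 = 0.9630 W/m².
Total ΔF = 2.6689 + 0.2352 + 0.9630 = 3.8671 W/m².

ΔF = 3.87 W/m²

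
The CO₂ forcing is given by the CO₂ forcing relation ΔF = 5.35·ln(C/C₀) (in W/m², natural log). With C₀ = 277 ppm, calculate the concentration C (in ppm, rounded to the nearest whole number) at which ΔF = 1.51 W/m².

C ≈ 367 ppm

Set 5.35 ln(C/277) = 1.51, so ln(C/277) = 1.51/5.35 = 0.28224.
Then C/277 = e^0.28224 = 1.32610, giving C = 277 × 1.32610 = 367.33 ppm.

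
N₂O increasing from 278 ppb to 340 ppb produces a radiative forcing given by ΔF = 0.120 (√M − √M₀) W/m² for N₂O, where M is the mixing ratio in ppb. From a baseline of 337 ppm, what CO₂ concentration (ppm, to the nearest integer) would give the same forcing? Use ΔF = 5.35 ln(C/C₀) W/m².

C ≈ 351 ppm

N₂O forcing: 0.120 × (√340 − √278) = 0.120 × (18.4391 − 16.6733) = 0.120 × 1.7658 = 0.21190 W/m².
Set 5.35 ln(C/337) = 0.21190: ln(C/337) = 0.21190/5.35 = 0.03961, so C = 337 × e^0.03961 = 337 × 1.04040 = 350.61 ppm.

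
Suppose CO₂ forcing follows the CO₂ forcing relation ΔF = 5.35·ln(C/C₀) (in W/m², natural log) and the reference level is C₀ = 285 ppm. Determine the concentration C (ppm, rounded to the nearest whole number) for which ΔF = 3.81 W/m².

C ≈ 581 ppm

Set 5.35 ln(C/285) = 3.81, so ln(C/285) = 3.81/5.35 = 0.71215.
Then C/285 = e^0.71215 = 2.03837, giving C = 285 × 2.03837 = 580.94 ppm.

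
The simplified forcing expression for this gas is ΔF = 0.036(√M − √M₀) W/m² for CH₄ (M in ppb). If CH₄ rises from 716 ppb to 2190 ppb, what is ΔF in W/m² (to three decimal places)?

ΔF = 0.721 W/m²

CH₄: 0.036 × (√2190 − √716) = 0.036 × (46.7974 − 26.7582) = 0.036 × 20.0392 = 0.7214 W/m².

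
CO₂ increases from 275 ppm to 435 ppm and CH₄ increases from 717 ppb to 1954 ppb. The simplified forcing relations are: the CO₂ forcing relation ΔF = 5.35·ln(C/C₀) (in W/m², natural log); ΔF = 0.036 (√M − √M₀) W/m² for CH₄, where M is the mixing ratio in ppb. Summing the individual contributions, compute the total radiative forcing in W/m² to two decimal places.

ΔF = 3.08 W/m²

CO₂: 5.35 × ln(435/275) = 5.35 × ln(1.58182) = 5.35 × 0.45858 = 2.4534 W/m².
CH₄: 0.036 × (√1954 − √717) = 0.036 × (44.2041 − 26.7769) = 0.036 × 17.4272 = 0.6274 W/m².
Total ΔF = 2.4534 + 0.6274 = 3.0808 W/m².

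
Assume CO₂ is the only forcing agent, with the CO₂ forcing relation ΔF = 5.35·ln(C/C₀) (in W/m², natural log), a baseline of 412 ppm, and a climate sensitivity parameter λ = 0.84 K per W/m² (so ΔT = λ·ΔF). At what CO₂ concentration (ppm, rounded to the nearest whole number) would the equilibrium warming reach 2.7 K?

Required forcing: ΔF = ΔT/λ = 2.7/0.84 = 3.2143 W/m².
Then ln(C/412) = ΔF/5.35 = 3.2143/5.35 = 0.60080.
So C = 412 × e^0.60080 = 412 × 1.82358 = 751.31 ppm.

C ≈ 751 ppm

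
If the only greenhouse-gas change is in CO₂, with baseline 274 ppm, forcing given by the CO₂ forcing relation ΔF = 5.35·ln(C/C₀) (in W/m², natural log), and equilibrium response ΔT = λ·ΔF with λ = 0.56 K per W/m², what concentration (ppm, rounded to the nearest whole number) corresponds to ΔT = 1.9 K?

Required forcing: ΔF = ΔT/λ = 1.9/0.56 = 3.3929 W/m².
Then ln(C/274) = ΔF/5.35 = 3.3929/5.35 = 0.63419.
So C = 274 × e^0.63419 = 274 × 1.88549 = 516.62 ppm.

C ≈ 517 ppm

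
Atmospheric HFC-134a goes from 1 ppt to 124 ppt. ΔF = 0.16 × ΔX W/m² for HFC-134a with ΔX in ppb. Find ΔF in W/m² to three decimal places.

HFC-134a: Δ = 124 − 1 = 123 ppt = 0.123 ppb; ΔF = 0.16 × 0.123 = 0.0197 W/m².

ΔF = 0.020 W/m²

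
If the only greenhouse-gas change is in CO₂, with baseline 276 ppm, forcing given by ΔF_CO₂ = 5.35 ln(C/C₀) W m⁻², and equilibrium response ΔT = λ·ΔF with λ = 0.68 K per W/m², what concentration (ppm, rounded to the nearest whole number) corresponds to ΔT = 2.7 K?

C ≈ 580 ppm

Required forcing: ΔF = ΔT/λ = 2.7/0.68 = 3.9706 W/m².
Then ln(C/276) = ΔF/5.35 = 3.9706/5.35 = 0.74217.
So C = 276 × e^0.74217 = 276 × 2.10049 = 579.74 ppm.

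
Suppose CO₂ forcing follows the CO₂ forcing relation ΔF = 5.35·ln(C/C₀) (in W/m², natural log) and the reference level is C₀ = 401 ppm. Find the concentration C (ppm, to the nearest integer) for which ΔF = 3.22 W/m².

C ≈ 732 ppm

Set 5.35 ln(C/401) = 3.22, so ln(C/401) = 3.22/5.35 = 0.60187.
Then C/401 = e^0.60187 = 1.82553, giving C = 401 × 1.82553 = 732.04 ppm.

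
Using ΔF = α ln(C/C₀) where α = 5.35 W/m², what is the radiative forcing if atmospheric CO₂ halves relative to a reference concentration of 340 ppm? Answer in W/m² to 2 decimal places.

Because the forcing depends only on the ratio C/C₀, the initial concentration does not enter.
ΔF = 5.35 × ln(0.5) = 5.35 × -0.69315 = -3.7084 W/m².

ΔF = -3.71 W/m²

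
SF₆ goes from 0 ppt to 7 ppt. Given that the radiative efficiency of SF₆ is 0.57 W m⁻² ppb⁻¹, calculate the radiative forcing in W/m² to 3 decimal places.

ΔF = 0.004 W/m²

SF₆: Δ = 7 − 0 = 7 ppt = 0.007 ppb; ΔF = 0.57 × 0.007 = 0.0040 W/m².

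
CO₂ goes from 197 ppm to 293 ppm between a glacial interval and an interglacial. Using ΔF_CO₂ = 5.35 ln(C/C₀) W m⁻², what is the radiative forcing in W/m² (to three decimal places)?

CO₂ absorption bands are partially saturated, so forcing scales with the logarithm of the concentration ratio.
CO₂: 5.35 × ln(293/197) = 5.35 × ln(1.48731) = 5.35 × 0.39697 = 2.1238 W/m².

ΔF = 2.124 W/m²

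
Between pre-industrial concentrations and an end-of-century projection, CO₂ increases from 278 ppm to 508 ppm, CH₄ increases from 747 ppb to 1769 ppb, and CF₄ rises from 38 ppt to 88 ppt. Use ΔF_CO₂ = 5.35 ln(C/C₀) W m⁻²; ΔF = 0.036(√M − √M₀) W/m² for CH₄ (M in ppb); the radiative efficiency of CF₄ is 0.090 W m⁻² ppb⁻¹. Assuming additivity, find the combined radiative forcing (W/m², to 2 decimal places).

CO₂: 5.35 × ln(508/278) = 5.35 × ln(1.82734) = 5.35 × 0.60286 = 3.2253 W/m².
CH₄: 0.036 × (√1769 − √747) = 0.036 × (42.0595 − 27.3313) = 0.036 × 14.7282 = 0.5302 W/m².
CF₄: Δ = 88 − 38 = 50 ppt = 0.050 ppb; ΔF = 0.090 × 0.050 = 0.0045 W/m².
Total ΔF = 3.2253 + 0.5302 + 0.0045 = 3.7600 W/m².

ΔF = 3.76 W/m²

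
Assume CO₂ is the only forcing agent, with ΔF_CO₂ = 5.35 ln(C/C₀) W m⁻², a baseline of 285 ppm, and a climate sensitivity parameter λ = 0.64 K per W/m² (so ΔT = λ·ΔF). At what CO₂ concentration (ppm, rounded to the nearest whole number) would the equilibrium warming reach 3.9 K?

Required forcing: ΔF = ΔT/λ = 3.9/0.64 = 6.0938 W/m².
Then ln(C/285) = ΔF/5.35 = 6.0938/5.35 = 1.13903.
So C = 285 × e^1.13903 = 285 × 3.12374 = 890.27 ppm.

C ≈ 890 ppm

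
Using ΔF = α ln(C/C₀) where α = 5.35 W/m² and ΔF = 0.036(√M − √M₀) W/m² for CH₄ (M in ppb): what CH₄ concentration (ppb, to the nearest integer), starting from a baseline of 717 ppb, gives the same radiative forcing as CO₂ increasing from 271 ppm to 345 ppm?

M ≈ 3926 ppb

CO₂ forcing: 5.35 × ln(345/271) = 5.35 × 0.241426 = 1.29163 W/m².
Set 0.036(√M − √717) = 1.29163: √M = 1.29163/0.036 + √717 = 35.8786 + 26.7769 = 62.6555.
M = (62.6555)² = 3925.71 ppb.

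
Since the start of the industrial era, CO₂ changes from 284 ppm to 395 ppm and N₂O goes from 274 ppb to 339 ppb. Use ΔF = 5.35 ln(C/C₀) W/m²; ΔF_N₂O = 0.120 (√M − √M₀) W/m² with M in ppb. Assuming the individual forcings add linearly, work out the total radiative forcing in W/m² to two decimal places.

ΔF = 1.99 W/m²

CO₂: 5.35 × ln(395/284) = 5.35 × ln(1.39085) = 5.35 × 0.32992 = 1.7651 W/m².
N₂O: 0.120 × (√339 − √274) = 0.120 × (18.4120 − 16.5529) = 0.120 × 1.8591 = 0.2231 W/m².
Total ΔF = 1.7651 + 0.2231 = 1.9882 W/m².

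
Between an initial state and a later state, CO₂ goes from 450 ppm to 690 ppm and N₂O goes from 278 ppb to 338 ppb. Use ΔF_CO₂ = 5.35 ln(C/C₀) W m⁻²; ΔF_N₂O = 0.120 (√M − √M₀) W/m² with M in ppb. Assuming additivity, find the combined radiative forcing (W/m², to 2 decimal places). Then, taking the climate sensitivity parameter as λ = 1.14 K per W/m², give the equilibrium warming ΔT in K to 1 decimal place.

ΔF = 2.49 W/m²; ΔT = 2.8 K

CO₂: 5.35 × ln(690/450) = 5.35 × ln(1.53333) = 5.35 × 0.42744 = 2.2868 W/m².
N₂O: 0.120 × (√338 − √278) = 0.120 × (18.3848 − 16.6733) = 0.120 × 1.7115 = 0.2054 W/m².
Total ΔF = 2.2868 + 0.2054 = 2.4922 W/m².
ΔT = λ ΔF = 1.14 × 2.49 = 2.8386 K.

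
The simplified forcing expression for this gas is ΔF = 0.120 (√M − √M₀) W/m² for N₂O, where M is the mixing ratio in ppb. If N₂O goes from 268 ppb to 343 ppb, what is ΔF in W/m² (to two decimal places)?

N₂O: 0.120 × (√343 − √268) = 0.120 × (18.5203 − 16.3707) = 0.120 × 2.1496 = 0.2580 W/m².

ΔF = 0.26 W/m²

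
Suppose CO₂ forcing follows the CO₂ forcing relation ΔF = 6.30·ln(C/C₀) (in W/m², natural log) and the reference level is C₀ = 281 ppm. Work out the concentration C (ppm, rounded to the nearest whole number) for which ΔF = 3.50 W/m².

C ≈ 490 ppm

Set 6.30 ln(C/281) = 3.50, so ln(C/281) = 3.50/6.30 = 0.55556.
Then C/281 = e^0.55556 = 1.74292, giving C = 281 × 1.74292 = 489.76 ppm.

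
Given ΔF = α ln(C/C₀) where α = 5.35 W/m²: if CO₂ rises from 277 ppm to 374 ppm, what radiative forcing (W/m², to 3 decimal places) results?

ΔF = 1.606 W/m²

CO₂ absorption bands are partially saturated, so forcing scales with the logarithm of the concentration ratio.
CO₂: 5.35 × ln(374/277) = 5.35 × ln(1.35018) = 5.35 × 0.30024 = 1.6063 W/m².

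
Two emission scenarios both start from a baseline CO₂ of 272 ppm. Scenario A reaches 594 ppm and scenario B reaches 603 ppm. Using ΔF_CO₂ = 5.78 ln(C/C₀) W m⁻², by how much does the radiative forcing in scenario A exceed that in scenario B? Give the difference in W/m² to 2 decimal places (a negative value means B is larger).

ΔF_A − ΔF_B = -0.09 W/m²

ΔF_A = 5.78 ln(594/272) = 5.78 × 0.78108 = 4.5146 W/m².
ΔF_B = 5.78 ln(603/272) = 5.78 × 0.79612 = 4.6016 W/m².
Difference: 4.5146 − 4.6016 = -0.0870 W/m².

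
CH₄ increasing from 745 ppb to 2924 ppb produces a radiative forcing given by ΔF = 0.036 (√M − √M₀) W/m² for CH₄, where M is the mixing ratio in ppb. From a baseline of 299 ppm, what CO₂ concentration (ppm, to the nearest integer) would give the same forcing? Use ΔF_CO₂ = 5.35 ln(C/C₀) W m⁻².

C ≈ 358 ppm

CH₄ forcing: 0.036 × (√2924 − √745) = 0.036 × (54.0740 − 27.2947) = 0.036 × 26.7793 = 0.96405 W/m².
Set 5.35 ln(C/299) = 0.96405: ln(C/299) = 0.96405/5.35 = 0.18020, so C = 299 × e^0.18020 = 299 × 1.19746 = 358.04 ppm.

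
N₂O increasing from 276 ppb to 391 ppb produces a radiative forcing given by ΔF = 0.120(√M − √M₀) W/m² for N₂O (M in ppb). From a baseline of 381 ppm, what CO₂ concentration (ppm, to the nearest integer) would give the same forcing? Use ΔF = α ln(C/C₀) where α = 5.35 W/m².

N₂O forcing: 0.120 × (√391 − √276) = 0.120 × (19.7737 − 16.6132) = 0.120 × 3.1605 = 0.37926 W/m².
Set 5.35 ln(C/381) = 0.37926: ln(C/381) = 0.37926/5.35 = 0.07089, so C = 381 × e^0.07089 = 381 × 1.07346 = 408.99 ppm.

C ≈ 409 ppm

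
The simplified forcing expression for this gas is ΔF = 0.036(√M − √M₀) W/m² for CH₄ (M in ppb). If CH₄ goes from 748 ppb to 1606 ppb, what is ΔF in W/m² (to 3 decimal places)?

ΔF = 0.458 W/m²

CH₄: 0.036 × (√1606 − √748) = 0.036 × (40.0749 − 27.3496) = 0.036 × 12.7253 = 0.4581 W/m².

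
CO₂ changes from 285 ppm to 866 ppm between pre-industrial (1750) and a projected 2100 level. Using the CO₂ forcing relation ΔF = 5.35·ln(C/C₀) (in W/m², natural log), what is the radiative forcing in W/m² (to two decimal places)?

ΔF = 5.95 W/m²

CO₂: 5.35 × ln(866/285) = 5.35 × ln(3.03860) = 5.35 × 1.11140 = 5.9460 W/m².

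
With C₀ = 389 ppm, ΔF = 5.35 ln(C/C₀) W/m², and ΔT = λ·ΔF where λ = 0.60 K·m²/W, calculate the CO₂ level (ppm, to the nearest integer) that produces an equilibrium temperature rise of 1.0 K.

C ≈ 531 ppm

Required forcing: ΔF = ΔT/λ = 1.0/0.60 = 1.6667 W/m².
Then ln(C/389) = ΔF/5.35 = 1.6667/5.35 = 0.31153.
So C = 389 × e^0.31153 = 389 × 1.36551 = 531.18 ppm.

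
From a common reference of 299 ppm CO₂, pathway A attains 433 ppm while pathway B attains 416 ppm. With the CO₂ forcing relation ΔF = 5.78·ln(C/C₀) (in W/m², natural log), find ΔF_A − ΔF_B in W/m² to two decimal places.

ΔF_A − ΔF_B = 0.23 W/m²

ΔF_A = 5.78 ln(433/299) = 5.78 × 0.37029 = 2.1403 W/m².
ΔF_B = 5.78 ln(416/299) = 5.78 × 0.33024 = 1.9088 W/m².
Difference: 2.1403 − 1.9088 = 0.2315 W/m².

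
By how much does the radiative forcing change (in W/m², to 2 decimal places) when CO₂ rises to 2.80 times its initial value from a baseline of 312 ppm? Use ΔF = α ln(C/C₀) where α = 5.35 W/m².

ΔF = 5.35 × ln(2.80) = 5.35 × 1.02962 = 5.5085 W/m².

ΔF = 5.51 W/m²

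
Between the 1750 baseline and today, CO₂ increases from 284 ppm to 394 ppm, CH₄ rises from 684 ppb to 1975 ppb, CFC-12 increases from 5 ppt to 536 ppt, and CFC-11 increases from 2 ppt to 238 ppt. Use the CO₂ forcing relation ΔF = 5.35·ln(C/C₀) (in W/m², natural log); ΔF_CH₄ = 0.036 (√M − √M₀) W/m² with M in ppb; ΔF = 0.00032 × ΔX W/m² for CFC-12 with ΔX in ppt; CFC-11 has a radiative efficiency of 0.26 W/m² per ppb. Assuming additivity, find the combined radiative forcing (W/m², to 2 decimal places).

ΔF = 2.64 W/m²

CO₂: 5.35 × ln(394/284) = 5.35 × ln(1.38732) = 5.35 × 0.32737 = 1.7514 W/m².
CH₄: 0.036 × (√1975 − √684) = 0.036 × (44.4410 − 26.1534) = 0.036 × 18.2876 = 0.6584 W/m².
CFC-12: ΔF = 0.00032 × (536 − 5) = 0.00032 × 531 = 0.1699 W/m².
CFC-11: Δ = 238 − 2 = 236 ppt = 0.236 ppb; ΔF = 0.26 × 0.236 = 0.0614 W/m².
Total ΔF = 1.7514 + 0.6584 + 0.1699 + 0.0614 = 2.6411 W/m².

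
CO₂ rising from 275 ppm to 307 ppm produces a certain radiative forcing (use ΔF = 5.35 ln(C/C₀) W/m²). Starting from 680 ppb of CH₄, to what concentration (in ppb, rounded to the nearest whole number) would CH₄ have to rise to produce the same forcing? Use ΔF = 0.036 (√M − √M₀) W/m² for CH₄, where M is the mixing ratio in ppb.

M ≈ 1801 ppb

CO₂ forcing: 5.35 × ln(307/275) = 5.35 × 0.110077 = 0.58891 W/m².
Set 0.036(√M − √680) = 0.58891: √M = 0.58891/0.036 + √680 = 16.3586 + 26.0768 = 42.4354.
M = (42.4354)² = 1800.76 ppb.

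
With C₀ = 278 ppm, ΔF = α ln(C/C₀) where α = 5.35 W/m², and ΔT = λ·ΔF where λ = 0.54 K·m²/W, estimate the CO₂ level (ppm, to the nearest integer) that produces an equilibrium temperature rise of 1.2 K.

C ≈ 421 ppm

Required forcing: ΔF = ΔT/λ = 1.2/0.54 = 2.2222 W/m².
Then ln(C/278) = ΔF/5.35 = 2.2222/5.35 = 0.41536.
So C = 278 × e^0.41536 = 278 × 1.51492 = 421.15 ppm.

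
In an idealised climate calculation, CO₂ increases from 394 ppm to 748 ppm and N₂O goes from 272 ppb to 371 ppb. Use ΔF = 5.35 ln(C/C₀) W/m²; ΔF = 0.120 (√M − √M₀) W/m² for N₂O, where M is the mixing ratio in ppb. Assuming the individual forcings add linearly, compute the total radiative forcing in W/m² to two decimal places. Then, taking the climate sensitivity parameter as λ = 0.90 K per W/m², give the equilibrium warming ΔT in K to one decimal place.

CO₂: 5.35 × ln(748/394) = 5.35 × ln(1.89848) = 5.35 × 0.64105 = 3.4296 W/m².
N₂O: 0.120 × (√371 − √272) = 0.120 × (19.2614 − 16.4924) = 0.120 × 2.7690 = 0.3323 W/m².
Total ΔF = 3.4296 + 0.3323 = 3.7619 W/m².
ΔT = λ ΔF = 0.90 × 3.76 = 3.3840 K.

ΔF = 3.76 W/m²; ΔT = 3.4 K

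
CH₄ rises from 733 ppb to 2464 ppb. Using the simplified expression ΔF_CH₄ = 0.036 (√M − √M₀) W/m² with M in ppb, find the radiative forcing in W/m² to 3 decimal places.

CH₄: 0.036 × (√2464 − √733) = 0.036 × (49.6387 − 27.0740) = 0.036 × 22.5647 = 0.8123 W/m².

ΔF = 0.812 W/m²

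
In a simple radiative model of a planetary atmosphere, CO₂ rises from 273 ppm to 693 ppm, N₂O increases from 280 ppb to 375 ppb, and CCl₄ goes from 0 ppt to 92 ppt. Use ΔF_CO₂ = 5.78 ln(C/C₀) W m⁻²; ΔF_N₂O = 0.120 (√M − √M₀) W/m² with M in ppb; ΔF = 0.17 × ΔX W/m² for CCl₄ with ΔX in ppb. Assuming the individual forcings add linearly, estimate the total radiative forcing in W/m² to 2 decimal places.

ΔF = 5.72 W/m²

CO₂: 5.78 × ln(693/273) = 5.78 × ln(2.53846) = 5.78 × 0.93156 = 5.3844 W/m².
N₂O: 0.120 × (√375 − √280) = 0.120 × (19.3649 − 16.7332) = 0.120 × 2.6317 = 0.3158 W/m².
CCl₄: Δ = 92 − 0 = 92 ppt = 0.092 ppb; ΔF = 0.17 × 0.092 = 0.0156 W/m².
Total ΔF = 5.3844 + 0.3158 + 0.0156 = 5.7158 W/m².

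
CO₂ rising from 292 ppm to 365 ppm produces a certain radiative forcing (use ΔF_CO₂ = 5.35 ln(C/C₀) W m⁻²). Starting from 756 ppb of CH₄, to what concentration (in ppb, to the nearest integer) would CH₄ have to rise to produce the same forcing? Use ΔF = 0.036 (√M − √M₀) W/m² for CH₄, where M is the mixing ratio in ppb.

M ≈ 3679 ppb

CO₂ forcing: 5.35 × ln(365/292) = 5.35 × 0.223144 = 1.19382 W/m².
Set 0.036(√M − √756) = 1.19382: √M = 1.19382/0.036 + √756 = 33.1617 + 27.4955 = 60.6572.
M = (60.6572)² = 3679.30 ppb.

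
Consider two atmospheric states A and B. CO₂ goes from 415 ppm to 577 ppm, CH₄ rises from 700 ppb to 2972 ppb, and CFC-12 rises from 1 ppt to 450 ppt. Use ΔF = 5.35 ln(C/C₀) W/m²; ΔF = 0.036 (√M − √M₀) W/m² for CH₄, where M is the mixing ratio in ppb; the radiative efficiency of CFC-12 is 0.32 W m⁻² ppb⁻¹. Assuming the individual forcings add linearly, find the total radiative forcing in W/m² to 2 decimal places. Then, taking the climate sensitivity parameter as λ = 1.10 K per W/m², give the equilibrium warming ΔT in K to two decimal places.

ΔF = 2.92 W/m²; ΔT = 3.21 K

CO₂: 5.35 × ln(577/415) = 5.35 × ln(1.39036) = 5.35 × 0.32956 = 1.7631 W/m².
CH₄: 0.036 × (√2972 − √700) = 0.036 × (54.5161 − 26.4575) = 0.036 × 28.0586 = 1.0101 W/m².
CFC-12: Δ = 450 − 1 = 449 ppt = 0.449 ppb; ΔF = 0.32 × 0.449 = 0.1437 W/m².
Total ΔF = 1.7631 + 1.0101 + 0.1437 = 2.9169 W/m².
ΔT = λ ΔF = 1.10 × 2.92 = 3.2120 K.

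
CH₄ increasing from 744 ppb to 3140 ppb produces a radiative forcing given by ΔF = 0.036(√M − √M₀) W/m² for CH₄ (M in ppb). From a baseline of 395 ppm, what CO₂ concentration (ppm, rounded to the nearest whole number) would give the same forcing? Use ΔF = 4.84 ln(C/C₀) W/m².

CH₄ forcing: 0.036 × (√3140 − √744) = 0.036 × (56.0357 − 27.2764) = 0.036 × 28.7593 = 1.03533 W/m².
Set 4.84 ln(C/395) = 1.03533: ln(C/395) = 1.03533/4.84 = 0.21391, so C = 395 × e^0.21391 = 395 × 1.23851 = 489.21 ppm.

C ≈ 489 ppm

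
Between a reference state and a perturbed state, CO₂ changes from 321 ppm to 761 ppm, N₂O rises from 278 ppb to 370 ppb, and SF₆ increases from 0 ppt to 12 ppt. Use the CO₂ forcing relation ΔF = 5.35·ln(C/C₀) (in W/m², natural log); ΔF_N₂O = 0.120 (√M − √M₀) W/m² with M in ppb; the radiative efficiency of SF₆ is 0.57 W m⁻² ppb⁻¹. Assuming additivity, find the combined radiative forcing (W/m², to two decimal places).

CO₂: 5.35 × ln(761/321) = 5.35 × ln(2.37072) = 5.35 × 0.86319 = 4.6181 W/m².
N₂O: 0.120 × (√370 − √278) = 0.120 × (19.2354 − 16.6733) = 0.120 × 2.5621 = 0.3075 W/m².
SF₆: Δ = 12 − 0 = 12 ppt = 0.012 ppb; ΔF = 0.57 × 0.012 = 0.0068 W/m².
Total ΔF = 4.6181 + 0.3075 + 0.0068 = 4.9324 W/m².

ΔF = 4.93 W/m²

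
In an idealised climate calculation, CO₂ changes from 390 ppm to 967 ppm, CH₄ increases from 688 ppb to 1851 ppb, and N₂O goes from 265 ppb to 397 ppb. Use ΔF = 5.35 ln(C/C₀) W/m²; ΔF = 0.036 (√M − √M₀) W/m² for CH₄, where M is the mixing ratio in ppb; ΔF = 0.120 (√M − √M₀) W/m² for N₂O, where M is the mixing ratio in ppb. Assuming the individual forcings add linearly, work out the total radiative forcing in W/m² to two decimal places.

ΔF = 5.90 W/m²

CO₂: 5.35 × ln(967/390) = 5.35 × ln(2.47949) = 5.35 × 0.90805 = 4.8581 W/m².
CH₄: 0.036 × (√1851 − √688) = 0.036 × (43.0232 − 26.2298) = 0.036 × 16.7934 = 0.6046 W/m².
N₂O: 0.120 × (√397 − √265) = 0.120 × (19.9249 − 16.2788) = 0.120 × 3.6461 = 0.4375 W/m².
Total ΔF = 4.8581 + 0.6046 + 0.4375 = 5.9002 W/m².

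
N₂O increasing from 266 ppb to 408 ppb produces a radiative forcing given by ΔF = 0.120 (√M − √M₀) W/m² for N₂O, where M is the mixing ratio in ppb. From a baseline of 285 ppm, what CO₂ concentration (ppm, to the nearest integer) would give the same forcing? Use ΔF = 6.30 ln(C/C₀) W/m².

C ≈ 307 ppm

N₂O forcing: 0.120 × (√408 − √266) = 0.120 × (20.1990 − 16.3095) = 0.120 × 3.8895 = 0.46674 W/m².
Set 6.30 ln(C/285) = 0.46674: ln(C/285) = 0.46674/6.30 = 0.07409, so C = 285 × e^0.07409 = 285 × 1.07690 = 306.92 ppm.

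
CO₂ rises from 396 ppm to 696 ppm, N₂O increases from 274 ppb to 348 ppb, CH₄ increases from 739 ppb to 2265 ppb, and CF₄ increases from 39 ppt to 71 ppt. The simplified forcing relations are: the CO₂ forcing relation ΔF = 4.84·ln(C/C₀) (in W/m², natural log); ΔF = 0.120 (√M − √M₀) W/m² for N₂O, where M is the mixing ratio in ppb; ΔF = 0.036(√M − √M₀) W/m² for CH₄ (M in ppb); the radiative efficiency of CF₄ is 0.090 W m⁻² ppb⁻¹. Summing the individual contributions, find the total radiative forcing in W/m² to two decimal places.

CO₂: 4.84 × ln(696/396) = 4.84 × ln(1.75758) = 4.84 × 0.56394 = 2.7295 W/m².
N₂O: 0.120 × (√348 − √274) = 0.120 × (18.6548 − 16.5529) = 0.120 × 2.1019 = 0.2522 W/m².
CH₄: 0.036 × (√2265 − √739) = 0.036 × (47.5920 − 27.1846) = 0.036 × 20.4074 = 0.7347 W/m².
CF₄: Δ = 71 − 39 = 32 ppt = 0.032 ppb; ΔF = 0.090 × 0.032 = 0.0029 W/m².
Total ΔF = 2.7295 + 0.2522 + 0.7347 + 0.0029 = 3.7193 W/m².

ΔF = 3.72 W/m²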